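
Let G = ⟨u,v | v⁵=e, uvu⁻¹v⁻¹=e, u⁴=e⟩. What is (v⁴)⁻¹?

The order of (v⁴) is 5 (smallest k with (v⁴)ᵏ = e), so (v⁴)⁻¹ = (v⁴)⁴ = v.
Check: (v⁴) · v → (v⁴) · v = e, giving e as required.

Answer: v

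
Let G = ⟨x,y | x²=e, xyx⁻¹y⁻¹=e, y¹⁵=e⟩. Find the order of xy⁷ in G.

Compute successive powers until reaching e:
  (xy⁷)¹ = xy⁷, (xy⁷)² = y¹⁴, (xy⁷)³ = xy⁶, (xy⁷)⁴ = y¹³, (xy⁷)⁵ = xy⁵, (xy⁷)⁶ = y¹², (xy⁷)⁷ = xy⁴, (xy⁷)⁸ = y¹¹, (xy⁷)⁹ = xy³, (xy⁷)¹⁰ = y¹⁰, (xy⁷)¹¹ = xy², (xy⁷)¹² = y⁹, (xy⁷)¹³ = xy, (xy⁷)¹⁴ = y⁸, (xy⁷)¹⁵ = x, (xy⁷)¹⁶ = y⁷, (xy⁷)¹⁷ = xy¹⁴, (xy⁷)¹⁸ = y⁶, (xy⁷)¹⁹ = xy¹³, (xy⁷)²⁰ = y⁵, (xy⁷)²¹ = xy¹², (xy⁷)²² = y⁴, (xy⁷)²³ = xy¹¹, (xy⁷)²⁴ = y³, (xy⁷)²⁵ = xy¹⁰, (xy⁷)²⁶ = y², (xy⁷)²⁷ = xy⁹, (xy⁷)²⁸ = y, (xy⁷)²⁹ = xy⁸, (xy⁷)³⁰ = e.
The smallest positive k with (xy⁷)ᵏ = e is 30.

Answer: 30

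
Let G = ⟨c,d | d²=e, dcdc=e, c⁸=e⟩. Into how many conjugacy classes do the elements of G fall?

The conjugacy classes (representative and size) are:
  [e] (size 1), [c] (size 2), [c⁶] (size 2), [c³] (size 2), [c⁴] (size 1), [d] (size 4), [c⁵d] (size 4).
Class equation: 1 + 2 + 2 + 2 + 1 + 4 + 4 = 16 = |G|. So G has 7 conjugacy classes.

Answer: 7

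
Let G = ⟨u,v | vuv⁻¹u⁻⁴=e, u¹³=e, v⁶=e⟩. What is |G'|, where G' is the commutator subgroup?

G' = [G, G] is generated by all commutators. The generator-pair commutators are: [u, v] = u¹⁰.
The subgroup they normally generate is {e, u, u², u³, u⁴, u⁵, u⁶, u⁷, u⁸, u⁹, u¹⁰, u¹¹, u¹²}, of order 13.
Check: |G/G'| = 78/13 = 6 is the order of the abelianisation.

Answer: 13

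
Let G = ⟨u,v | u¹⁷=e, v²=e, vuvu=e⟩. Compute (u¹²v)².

Compute successive powers of (u¹²v), reducing at each step:
  (u¹²v)²: (u¹²v) · u¹² = v;   v · v = e

Answer: e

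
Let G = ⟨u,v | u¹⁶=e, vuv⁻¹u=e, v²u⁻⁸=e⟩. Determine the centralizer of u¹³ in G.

⟨u¹³⟩ ⊆ C_G(u¹³) since powers of u¹³ commute with u¹³; so |C_G(u¹³)| ≥ |⟨u¹³⟩| = 16.
By orbit–stabilizer, |C_G(u¹³)| = |G| / |conj. class of u¹³| = 32 / 2 = 16.
The 16 elements commuting with u¹³ are {e, u, u², u³, u⁴, u⁵, u⁶, u⁷, u⁸, u⁹, u¹⁰, u¹¹, u¹², u¹³, u¹⁴, u¹⁵}.

Answer: {e, u, u², u³, u⁴, u⁵, u⁶, u⁷, u⁸, u⁹, u¹⁰, u¹¹, u¹², u¹³, u¹⁴, u¹⁵}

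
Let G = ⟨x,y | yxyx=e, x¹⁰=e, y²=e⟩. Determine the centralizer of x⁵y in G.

⟨x⁵y⟩ ⊆ C_G(x⁵y) since powers of x⁵y commute with x⁵y; so |C_G(x⁵y)| ≥ |⟨x⁵y⟩| = 2.
By orbit–stabilizer, |C_G(x⁵y)| = |G| / |conj. class of x⁵y| = 20 / 5 = 4.
The 4 elements commuting with x⁵y are {e, x⁵, y, x⁵y}.

Answer: {e, x⁵, y, x⁵y}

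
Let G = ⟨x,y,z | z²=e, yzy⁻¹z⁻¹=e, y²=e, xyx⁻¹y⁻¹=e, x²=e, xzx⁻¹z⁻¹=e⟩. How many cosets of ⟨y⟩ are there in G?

First find ord(y) by computing successive powers:
  y¹ = y, y² = e.
So |⟨y⟩| = ord(y) = 2. With |G| = 8, by Lagrange [G : ⟨y⟩] = 8/2 = 4.

Answer: 4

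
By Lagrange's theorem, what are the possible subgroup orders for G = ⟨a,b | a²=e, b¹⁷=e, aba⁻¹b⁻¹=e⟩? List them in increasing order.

|G| = 34 = 2 · 17. By Lagrange's theorem the order of any subgroup divides 34; the divisors of 34 are 1, 2, 17, 34.

Answer: 1, 2, 17, 34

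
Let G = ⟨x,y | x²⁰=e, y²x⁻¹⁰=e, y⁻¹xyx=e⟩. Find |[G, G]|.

G' = [G, G] is generated by all commutators. The generator-pair commutators are: [x, y] = x².
The subgroup they normally generate is {e, x², x⁴, x⁶, x⁸, x¹⁰, x¹², x¹⁴, x¹⁶, x¹⁸}, of order 10.
Check: |G/G'| = 40/10 = 4 is the order of the abelianisation.

Answer: 10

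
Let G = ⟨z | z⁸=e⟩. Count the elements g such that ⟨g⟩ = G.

G is cyclic of order 8. An element generates G iff its order is 8, and a cyclic group of order 8 has exactly φ(8) = 4 such elements.

Answer: 4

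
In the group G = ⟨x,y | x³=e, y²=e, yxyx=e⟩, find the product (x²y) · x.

Compute (x²y) · x by multiplying left to right and reducing via the relations at each step:
  (x²y) · x = xy

Answer: xy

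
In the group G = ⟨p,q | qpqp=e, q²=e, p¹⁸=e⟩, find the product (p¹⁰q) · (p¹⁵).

Compute (p¹⁰q) · (p¹⁵) by multiplying left to right and reducing via the relations at each step:
  (p¹⁰q) · p¹⁵ = p¹³q

Answer: p¹³q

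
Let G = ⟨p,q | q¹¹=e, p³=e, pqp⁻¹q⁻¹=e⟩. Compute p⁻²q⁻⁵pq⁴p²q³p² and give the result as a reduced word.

Multiply left to right, reducing at each step:
  p · q⁻⁵ = pq⁶
  (pq⁶) · p = p²q⁶
  (p²q⁶) · q⁴ = p²q¹⁰
  (p²q¹⁰) · p² = pq¹⁰
  (pq¹⁰) · q³ = pq²
  (pq²) · p² = q²

Answer: q²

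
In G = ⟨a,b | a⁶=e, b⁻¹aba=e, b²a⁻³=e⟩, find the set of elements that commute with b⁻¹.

⟨b⁻¹⟩ ⊆ C_G(b⁻¹) since powers of b⁻¹ commute with b⁻¹; so |C_G(b⁻¹)| ≥ |⟨b⁻¹⟩| = 4.
By orbit–stabilizer, |C_G(b⁻¹)| = |G| / |conj. class of b⁻¹| = 12 / 3 = 4.
The 4 elements commuting with b⁻¹ are {e, a³, b, b⁻¹}.

Answer: {e, a³, b, b⁻¹}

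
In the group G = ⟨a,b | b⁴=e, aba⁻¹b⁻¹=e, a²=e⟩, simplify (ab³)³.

Compute successive powers of (ab³), reducing at each step:
  (ab³)²: (ab³) · a = b³;   (b³) · b³ = b²
  (ab³)³: (b²) · a = ab²;   (ab²) · b³ = ab

Answer: ab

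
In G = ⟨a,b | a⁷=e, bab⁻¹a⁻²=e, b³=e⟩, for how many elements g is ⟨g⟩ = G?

⟨g⟩ = G would require ord(g) = |G| = 21, but the maximum element order in G is 7 < 21. So G is not cyclic and no single element generates it: the count is 0.

Answer: 0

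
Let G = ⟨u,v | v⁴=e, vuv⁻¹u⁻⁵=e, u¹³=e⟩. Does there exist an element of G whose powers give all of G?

Every cyclic group is abelian. But u·v = uv while v·u = u⁵v, so u·v ≠ v·u and G is not abelian. Hence G is not cyclic.

Answer: No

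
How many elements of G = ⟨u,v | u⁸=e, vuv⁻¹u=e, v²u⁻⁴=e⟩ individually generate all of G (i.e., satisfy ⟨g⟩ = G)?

⟨g⟩ = G would require ord(g) = |G| = 16, but the maximum element order in G is 8 < 16. So G is not cyclic and no single element generates it: the count is 0.

Answer: 0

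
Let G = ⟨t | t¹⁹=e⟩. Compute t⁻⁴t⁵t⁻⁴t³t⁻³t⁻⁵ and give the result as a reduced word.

Multiply left to right, reducing at each step:
  (t¹⁵) · t⁵ = t
  t · t⁻⁴ = t¹⁶
  (t¹⁶) · t³ = e
  e · t⁻³ = t¹⁶
  (t¹⁶) · t⁻⁵ = t¹¹

Answer: t¹¹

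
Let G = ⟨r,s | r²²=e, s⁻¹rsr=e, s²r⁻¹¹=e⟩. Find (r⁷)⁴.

Compute successive powers of (r⁷), reducing at each step:
  (r⁷)²: (r⁷) · r⁷ = r¹⁴
  (r⁷)³: (r¹⁴) · r⁷ = r²¹
  (r⁷)⁴: (r²¹) · r⁷ = r⁶

Answer: r⁶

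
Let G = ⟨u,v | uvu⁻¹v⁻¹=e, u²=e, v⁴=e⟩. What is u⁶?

Compute successive powers of u, reducing at each step:
  u²: u · u = e
  u³: e · u = u
  u⁴: u · u = e
  u⁵: e · u = u
  u⁶: u · u = e

Answer: e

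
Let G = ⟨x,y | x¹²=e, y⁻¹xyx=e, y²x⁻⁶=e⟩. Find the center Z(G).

An element z ∈ Z(G) iff z commutes with every generator.
For example x⁶ is central: (x⁶)·x = x⁷ = x·(x⁶); (x⁶)·y = y⁻¹ = y·(x⁶).
Whereas x ∉ Z(G) since x·y = xy ≠ x⁵y⁻¹ = y·x.
Checking each of the 24 elements this way gives Z(G) = {e, x⁶}, of order 2.

Answer: {e, x⁶}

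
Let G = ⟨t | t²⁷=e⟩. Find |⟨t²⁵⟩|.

|⟨t²⁵⟩| equals the order of t²⁵. Compute successive powers until reaching e:
  (t²⁵)¹ = t²⁵, (t²⁵)² = t²³, (t²⁵)³ = t²¹, (t²⁵)⁴ = t¹⁹, (t²⁵)⁵ = t¹⁷, (t²⁵)⁶ = t¹⁵, (t²⁵)⁷ = t¹³, (t²⁵)⁸ = t¹¹, (t²⁵)⁹ = t⁹, (t²⁵)¹⁰ = t⁷, (t²⁵)¹¹ = t⁵, (t²⁵)¹² = t³, (t²⁵)¹³ = t, (t²⁵)¹⁴ = t²⁶, (t²⁵)¹⁵ = t²⁴, (t²⁵)¹⁶ = t²², (t²⁵)¹⁷ = t²⁰, (t²⁵)¹⁸ = t¹⁸, (t²⁵)¹⁹ = t¹⁶, (t²⁵)²⁰ = t¹⁴, (t²⁵)²¹ = t¹², (t²⁵)²² = t¹⁰, (t²⁵)²³ = t⁸, (t²⁵)²⁴ = t⁶, (t²⁵)²⁵ = t⁴, (t²⁵)²⁶ = t², (t²⁵)²⁷ = e.
The smallest positive k with (t²⁵)ᵏ = e is 27, so |⟨t²⁵⟩| = 27.

Answer: 27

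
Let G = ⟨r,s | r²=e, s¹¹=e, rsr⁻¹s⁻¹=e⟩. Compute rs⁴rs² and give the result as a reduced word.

Multiply left to right, reducing at each step:
  r · s⁴ = rs⁴
  (rs⁴) · r = s⁴
  (s⁴) · s² = s⁶

Answer: s⁶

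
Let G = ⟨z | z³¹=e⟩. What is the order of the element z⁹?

Compute successive powers until reaching e:
  (z⁹)¹ = z⁹, (z⁹)² = z¹⁸, (z⁹)³ = z²⁷, (z⁹)⁴ = z⁵, (z⁹)⁵ = z¹⁴, (z⁹)⁶ = z²³, (z⁹)⁷ = z, (z⁹)⁸ = z¹⁰, (z⁹)⁹ = z¹⁹, (z⁹)¹⁰ = z²⁸, (z⁹)¹¹ = z⁶, (z⁹)¹² = z¹⁵, (z⁹)¹³ = z²⁴, (z⁹)¹⁴ = z², (z⁹)¹⁵ = z¹¹, (z⁹)¹⁶ = z²⁰, (z⁹)¹⁷ = z²⁹, (z⁹)¹⁸ = z⁷, (z⁹)¹⁹ = z¹⁶, (z⁹)²⁰ = z²⁵, (z⁹)²¹ = z³, (z⁹)²² = z¹², (z⁹)²³ = z²¹, (z⁹)²⁴ = z³⁰, (z⁹)²⁵ = z⁸, (z⁹)²⁶ = z¹⁷, (z⁹)²⁷ = z²⁶, (z⁹)²⁸ = z⁴, (z⁹)²⁹ = z¹³, (z⁹)³⁰ = z²², (z⁹)³¹ = e.
The smallest positive k with (z⁹)ᵏ = e is 31.

Answer: 31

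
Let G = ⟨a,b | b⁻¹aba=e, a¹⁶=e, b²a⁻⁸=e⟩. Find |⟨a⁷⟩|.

|⟨a⁷⟩| equals the order of a⁷. Compute successive powers until reaching e:
  (a⁷)¹ = a⁷, (a⁷)² = a¹⁴, (a⁷)³ = a⁵, (a⁷)⁴ = a¹², (a⁷)⁵ = a³, (a⁷)⁶ = a¹⁰, (a⁷)⁷ = a, (a⁷)⁸ = a⁸, (a⁷)⁹ = a¹⁵, (a⁷)¹⁰ = a⁶, (a⁷)¹¹ = a¹³, (a⁷)¹² = a⁴, (a⁷)¹³ = a¹¹, (a⁷)¹⁴ = a², (a⁷)¹⁵ = a⁹, (a⁷)¹⁶ = e.
The smallest positive k with (a⁷)ᵏ = e is 16, so |⟨a⁷⟩| = 16.

Answer: 16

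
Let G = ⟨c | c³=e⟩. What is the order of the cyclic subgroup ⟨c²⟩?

|⟨c²⟩| equals the order of c². Compute successive powers until reaching e:
  (c²)¹ = c², (c²)² = c, (c²)³ = e.
The smallest positive k with (c²)ᵏ = e is 3, so |⟨c²⟩| = 3.

Answer: 3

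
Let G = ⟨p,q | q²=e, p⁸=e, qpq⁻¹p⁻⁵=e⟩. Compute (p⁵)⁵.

Compute successive powers of (p⁵), reducing at each step:
  (p⁵)²: (p⁵) · p⁵ = p²
  (p⁵)³: (p²) · p⁵ = p⁷
  (p⁵)⁴: (p⁷) · p⁵ = p⁴
  (p⁵)⁵: (p⁴) · p⁵ = p

Answer: p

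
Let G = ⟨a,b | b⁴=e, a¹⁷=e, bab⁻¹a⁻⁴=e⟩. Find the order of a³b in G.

Compute successive powers until reaching e:
  (a³b)¹ = a³b, (a³b)² = a¹⁵b², (a³b)³ = a¹²b³, (a³b)⁴ = e.
The smallest positive k with (a³b)ᵏ = e is 4.

Answer: 4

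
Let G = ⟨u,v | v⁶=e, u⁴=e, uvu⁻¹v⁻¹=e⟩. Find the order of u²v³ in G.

Compute successive powers until reaching e:
  (u²v³)¹ = u²v³, (u²v³)² = e.
The smallest positive k with (u²v³)ᵏ = e is 2.

Answer: 2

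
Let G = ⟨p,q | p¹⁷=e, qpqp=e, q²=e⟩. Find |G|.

Enumerate words in the generators, reducing via the relations: the distinct elements are
  {e, p, q, pq, p², p³, p⁴, p⁵, p⁶, p⁷, p⁸, p⁹, p²q, p³q, p¹², p¹³, p¹¹, p¹⁰, p¹⁴, p¹⁵, p¹⁶, p⁴q, p⁵q, p⁶q, p⁷q, p⁸q, p⁹q, p¹²q, p¹³q, p¹¹q, p¹⁰q, p¹⁴q, p¹⁵q, p¹⁶q}.
No further products give new elements, so |G| = 34.

Answer: 34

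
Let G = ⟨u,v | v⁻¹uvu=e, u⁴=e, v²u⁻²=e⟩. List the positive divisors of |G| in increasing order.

|G| = 8 = 2³. By Lagrange's theorem the order of any subgroup divides 8; the divisors of 8 are 1, 2, 4, 8.

Answer: 1, 2, 4, 8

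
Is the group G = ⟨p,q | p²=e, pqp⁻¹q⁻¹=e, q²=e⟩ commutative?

Each pair of generators commutes: p·q = pq = q·p. Since the generators pairwise commute, every element of G commutes with every other, so G is abelian.

Answer: Yes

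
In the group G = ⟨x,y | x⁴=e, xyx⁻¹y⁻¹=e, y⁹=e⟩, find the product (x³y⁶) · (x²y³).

Compute (x³y⁶) · (x²y³) by multiplying left to right and reducing via the relations at each step:
  (x³y⁶) · x² = xy⁶
  (xy⁶) · y³ = x

Answer: x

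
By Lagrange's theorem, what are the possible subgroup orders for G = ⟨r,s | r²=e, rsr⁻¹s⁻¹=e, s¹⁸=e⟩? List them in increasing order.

|G| = 36 = 2² · 3². By Lagrange's theorem the order of any subgroup divides 36; the divisors of 36 are 1, 2, 3, 4, 6, 9, 12, 18, 36.

Answer: 1, 2, 3, 4, 6, 9, 12, 18, 36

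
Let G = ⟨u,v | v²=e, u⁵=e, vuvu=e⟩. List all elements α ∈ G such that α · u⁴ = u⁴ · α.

⟨u⁴⟩ ⊆ C_G(u⁴) since powers of u⁴ commute with u⁴; so |C_G(u⁴)| ≥ |⟨u⁴⟩| = 5.
By orbit–stabilizer, |C_G(u⁴)| = |G| / |conj. class of u⁴| = 10 / 2 = 5.
The 5 elements commuting with u⁴ are {e, u, u², u³, u⁴}.

Answer: {e, u, u², u³, u⁴}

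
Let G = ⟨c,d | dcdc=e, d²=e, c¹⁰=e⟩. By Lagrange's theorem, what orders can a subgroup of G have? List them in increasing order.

|G| = 20 = 2² · 5. By Lagrange's theorem the order of any subgroup divides 20; the divisors of 20 are 1, 2, 4, 5, 10, 20.

Answer: 1, 2, 4, 5, 10, 20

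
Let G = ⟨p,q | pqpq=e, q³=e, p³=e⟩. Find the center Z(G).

An element z ∈ Z(G) iff z commutes with every generator.
For example e is central: e·p = p = p·e; e·q = q = q·e.
Whereas p ∉ Z(G) since p·q = pq ≠ p²q² = q·p.
Checking each of the 12 elements this way gives Z(G) = {e}, of order 1.

Answer: {e}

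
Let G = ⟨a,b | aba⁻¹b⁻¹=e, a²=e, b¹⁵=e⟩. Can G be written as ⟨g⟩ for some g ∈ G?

|G| = 30. The element ab has order 30 (its powers give 30 distinct elements), so ⟨ab⟩ = G and G is cyclic.

Answer: Yes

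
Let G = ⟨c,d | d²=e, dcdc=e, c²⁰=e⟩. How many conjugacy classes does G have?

The conjugacy classes (representative and size) are:
  [e] (size 1), [c] (size 2), [c¹⁸] (size 2), [c³] (size 2), [c⁴] (size 2), [c¹⁵] (size 2), [c¹⁴] (size 2), [c⁷] (size 2), [c¹²] (size 2), [c¹¹] (size 2), [c¹⁰] (size 1), [c¹⁸d] (size 10), [c⁵d] (size 10).
Class equation: 1 + 2 + 2 + 2 + 2 + 2 + 2 + 2 + 2 + 2 + 1 + 10 + 10 = 40 = |G|. So G has 13 conjugacy classes.

Answer: 13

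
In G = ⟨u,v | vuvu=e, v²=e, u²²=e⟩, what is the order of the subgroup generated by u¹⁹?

|⟨u¹⁹⟩| equals the order of u¹⁹. Compute successive powers until reaching e:
  (u¹⁹)¹ = u¹⁹, (u¹⁹)² = u¹⁶, (u¹⁹)³ = u¹³, (u¹⁹)⁴ = u¹⁰, (u¹⁹)⁵ = u⁷, (u¹⁹)⁶ = u⁴, (u¹⁹)⁷ = u, (u¹⁹)⁸ = u²⁰, (u¹⁹)⁹ = u¹⁷, (u¹⁹)¹⁰ = u¹⁴, (u¹⁹)¹¹ = u¹¹, (u¹⁹)¹² = u⁸, (u¹⁹)¹³ = u⁵, (u¹⁹)¹⁴ = u², (u¹⁹)¹⁵ = u²¹, (u¹⁹)¹⁶ = u¹⁸, (u¹⁹)¹⁷ = u¹⁵, (u¹⁹)¹⁸ = u¹², (u¹⁹)¹⁹ = u⁹, (u¹⁹)²⁰ = u⁶, (u¹⁹)²¹ = u³, (u¹⁹)²² = e.
The smallest positive k with (u¹⁹)ᵏ = e is 22, so |⟨u¹⁹⟩| = 22.

Answer: 22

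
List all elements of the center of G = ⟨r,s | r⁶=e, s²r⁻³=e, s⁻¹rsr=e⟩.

An element z ∈ Z(G) iff z commutes with every generator.
For example r³ is central: (r³)·r = r⁴ = r·(r³); (r³)·s = s⁻¹ = s·(r³).
Whereas r ∉ Z(G) since r·s = rs ≠ r²s⁻¹ = s·r.
Checking each of the 12 elements this way gives Z(G) = {e, r³}, of order 2.

Answer: {e, r³}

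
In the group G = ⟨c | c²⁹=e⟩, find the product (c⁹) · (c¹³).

Compute (c⁹) · (c¹³) by multiplying left to right and reducing via the relations at each step:
  (c⁹) · c¹³ = c²²

Answer: c²²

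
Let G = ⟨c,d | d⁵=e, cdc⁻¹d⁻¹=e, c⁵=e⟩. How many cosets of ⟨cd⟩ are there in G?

First find ord(cd) by computing successive powers:
  (cd)¹ = cd, (cd)² = c²d², (cd)³ = c³d³, (cd)⁴ = c⁴d⁴, (cd)⁵ = e.
So |⟨cd⟩| = ord(cd) = 5. With |G| = 25, by Lagrange [G : ⟨cd⟩] = 25/5 = 5.

Answer: 5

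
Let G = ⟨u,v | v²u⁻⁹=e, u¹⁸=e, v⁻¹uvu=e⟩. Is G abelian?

u·v = uv but v·u = u⁸v⁻¹, so u·v ≠ v·u and G is not abelian.

Answer: No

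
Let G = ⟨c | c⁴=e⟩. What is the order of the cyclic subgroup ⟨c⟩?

|⟨c⟩| equals the order of c. Compute successive powers until reaching e:
  c¹ = c, c² = c², c³ = c³, c⁴ = e.
The smallest positive k with cᵏ = e is 4, so |⟨c⟩| = 4.

Answer: 4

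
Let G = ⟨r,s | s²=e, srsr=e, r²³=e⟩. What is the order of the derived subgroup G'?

G' = [G, G] is generated by all commutators. The generator-pair commutators are: [r, s] = r².
The subgroup they normally generate is {e, r, r², r³, r⁴, r⁵, r⁶, r⁷, r⁸, r⁹, r¹⁰, r¹¹, r¹², r¹³, r¹⁴, r¹⁵, r¹⁶, r¹⁷, r¹⁸, r¹⁹, r²⁰, r²¹, r²²}, of order 23.
Check: |G/G'| = 46/23 = 2 is the order of the abelianisation.

Answer: 23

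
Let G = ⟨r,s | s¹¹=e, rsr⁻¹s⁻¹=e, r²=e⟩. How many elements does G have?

Enumerate words in the generators, reducing via the relations: the distinct elements are
  {e, r, s, rs, s², s³, s⁴, s⁵, s⁶, s⁷, s⁸, s⁹, rs², rs³, rs⁴, rs⁵, rs⁶, rs⁷, rs⁸, rs⁹, s¹⁰, rs¹⁰}.
No further products give new elements, so |G| = 22.

Answer: 22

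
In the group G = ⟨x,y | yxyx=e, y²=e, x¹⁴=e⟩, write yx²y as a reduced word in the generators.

Multiply left to right, reducing at each step:
  y · x² = x¹²y
  (x¹²y) · y = x¹²

Answer: x¹²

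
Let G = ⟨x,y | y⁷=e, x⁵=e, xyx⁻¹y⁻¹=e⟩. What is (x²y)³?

Compute successive powers of (x²y), reducing at each step:
  (x²y)²: (x²y) · x² = x⁴y;   (x⁴y) · y = x⁴y²
  (x²y)³: (x⁴y²) · x² = xy²;   (xy²) · y = xy³

Answer: xy³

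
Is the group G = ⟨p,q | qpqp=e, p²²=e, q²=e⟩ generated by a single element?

Every cyclic group is abelian. But p·q = pq while q·p = p²¹q, so p·q ≠ q·p and G is not abelian. Hence G is not cyclic.

Answer: No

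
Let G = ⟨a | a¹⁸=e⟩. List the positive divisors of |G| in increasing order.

|G| = 18 = 2 · 3². By Lagrange's theorem the order of any subgroup divides 18; the divisors of 18 are 1, 2, 3, 6, 9, 18.

Answer: 1, 2, 3, 6, 9, 18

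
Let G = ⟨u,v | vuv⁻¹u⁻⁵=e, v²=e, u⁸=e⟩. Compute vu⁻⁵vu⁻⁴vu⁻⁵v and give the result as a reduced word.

Multiply left to right, reducing at each step:
  v · u⁻⁵ = u⁷v
  (u⁷v) · v = u⁷
  (u⁷) · u⁻⁴ = u³
  (u³) · v = u³v
  (u³v) · u⁻⁵ = u²v
  (u²v) · v = u²

Answer: u²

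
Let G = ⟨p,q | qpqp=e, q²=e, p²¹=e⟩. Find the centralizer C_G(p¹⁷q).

⟨p¹⁷q⟩ ⊆ C_G(p¹⁷q) since powers of p¹⁷q commute with p¹⁷q; so |C_G(p¹⁷q)| ≥ |⟨p¹⁷q⟩| = 2.
By orbit–stabilizer, |C_G(p¹⁷q)| = |G| / |conj. class of p¹⁷q| = 42 / 21 = 2.
The 2 elements commuting with p¹⁷q are {e, p¹⁷q}.

Answer: {e, p¹⁷q}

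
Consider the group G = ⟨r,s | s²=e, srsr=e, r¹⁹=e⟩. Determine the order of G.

Enumerate words in the generators, reducing via the relations: the distinct elements are
  {e, r, s, rs, r², r³, r⁴, r⁵, r⁶, r⁷, r⁸, r⁹, r²s, r³s, r¹², r¹³, r¹¹, r¹⁰, r¹⁴, r¹⁵, r¹⁶, r¹⁷, r¹⁸, r⁴s, r⁵s, r⁶s, r⁷s, r⁸s, r⁹s, r¹²s, r¹³s, r¹¹s, r¹⁰s, r¹⁴s, r¹⁵s, r¹⁶s, r¹⁷s, r¹⁸s}.
No further products give new elements, so |G| = 38.

Answer: 38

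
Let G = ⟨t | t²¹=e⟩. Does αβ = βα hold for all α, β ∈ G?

G has a single generator, so G is cyclic and hence abelian.

Answer: Yes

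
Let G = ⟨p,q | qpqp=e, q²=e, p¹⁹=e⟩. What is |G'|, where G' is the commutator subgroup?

G' = [G, G] is generated by all commutators. The generator-pair commutators are: [p, q] = p².
The subgroup they normally generate is {e, p, p², p³, p⁴, p⁵, p⁶, p⁷, p⁸, p⁹, p¹⁰, p¹¹, p¹², p¹³, p¹⁴, p¹⁵, p¹⁶, p¹⁷, p¹⁸}, of order 19.
Check: |G/G'| = 38/19 = 2 is the order of the abelianisation.

Answer: 19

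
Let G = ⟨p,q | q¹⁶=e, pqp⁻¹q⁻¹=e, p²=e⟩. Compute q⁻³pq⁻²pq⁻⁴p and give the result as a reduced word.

Multiply left to right, reducing at each step:
  (q¹³) · p = pq¹³
  (pq¹³) · q⁻² = pq¹¹
  (pq¹¹) · p = q¹¹
  (q¹¹) · q⁻⁴ = q⁷
  (q⁷) · p = pq⁷

Answer: pq⁷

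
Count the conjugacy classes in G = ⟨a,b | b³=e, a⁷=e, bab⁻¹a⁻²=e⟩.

The conjugacy classes (representative and size) are:
  [e] (size 1), [a²] (size 3), [a⁵] (size 3), [b] (size 7), [b²] (size 7).
Class equation: 1 + 3 + 3 + 7 + 7 = 21 = |G|. So G has 5 conjugacy classes.

Answer: 5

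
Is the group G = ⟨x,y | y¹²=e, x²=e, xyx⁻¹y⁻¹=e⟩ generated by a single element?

|G| = 24, but the maximum element order in G is 12 < 24. No single element generates all of G, so G is not cyclic.

Answer: No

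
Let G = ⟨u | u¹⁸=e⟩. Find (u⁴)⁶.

Compute successive powers of (u⁴), reducing at each step:
  (u⁴)²: (u⁴) · u⁴ = u⁸
  (u⁴)³: (u⁸) · u⁴ = u¹²
  (u⁴)⁴: (u¹²) · u⁴ = u¹⁶
  (u⁴)⁵: (u¹⁶) · u⁴ = u²
  (u⁴)⁶: (u²) · u⁴ = u⁶

Answer: u⁶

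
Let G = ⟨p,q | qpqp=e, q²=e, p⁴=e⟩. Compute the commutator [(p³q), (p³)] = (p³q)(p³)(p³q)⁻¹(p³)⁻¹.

[(p³q), (p³)] = (p³q)·(p³)·(p³q)⁻¹·(p³)⁻¹.
  (p³q) · (p³) = q
  q · (p³q) = p
  p · p = p²

Answer: p²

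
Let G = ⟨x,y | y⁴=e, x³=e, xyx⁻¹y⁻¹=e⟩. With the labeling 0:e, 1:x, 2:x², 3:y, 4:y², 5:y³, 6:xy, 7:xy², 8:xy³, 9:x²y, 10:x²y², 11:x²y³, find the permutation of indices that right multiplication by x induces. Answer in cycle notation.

(0 1 2)(3 6 9)(4 7 10)(5 8 11)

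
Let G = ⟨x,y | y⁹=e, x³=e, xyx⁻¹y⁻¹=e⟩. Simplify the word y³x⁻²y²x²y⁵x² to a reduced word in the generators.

Multiply left to right, reducing at each step:
  (y³) · x⁻² = xy³
  (xy³) · y² = xy⁵
  (xy⁵) · x² = y⁵
  (y⁵) · y⁵ = y
  y · x² = x²y

Answer: x²y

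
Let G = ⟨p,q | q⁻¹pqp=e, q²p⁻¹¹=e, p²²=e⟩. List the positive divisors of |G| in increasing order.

|G| = 44 = 2² · 11. By Lagrange's theorem the order of any subgroup divides 44; the divisors of 44 are 1, 2, 4, 11, 22, 44.

Answer: 1, 2, 4, 11, 22, 44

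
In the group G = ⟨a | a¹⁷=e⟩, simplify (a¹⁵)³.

Compute successive powers of (a¹⁵), reducing at each step:
  (a¹⁵)²: (a¹⁵) · a¹⁵ = a¹³
  (a¹⁵)³: (a¹³) · a¹⁵ = a¹¹

Answer: a¹¹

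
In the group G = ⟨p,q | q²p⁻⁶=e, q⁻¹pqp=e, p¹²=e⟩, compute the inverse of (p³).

The order of (p³) is 4 (smallest k with (p³)ᵏ = e), so (p³)⁻¹ = (p³)³ = p⁹.
Check: (p³) · (p⁹) → (p³) · p⁹ = e, giving e as required.

Answer: p⁹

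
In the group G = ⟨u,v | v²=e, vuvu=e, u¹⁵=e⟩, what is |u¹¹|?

Compute successive powers until reaching e:
  (u¹¹)¹ = u¹¹, (u¹¹)² = u⁷, (u¹¹)³ = u³, (u¹¹)⁴ = u¹⁴, (u¹¹)⁵ = u¹⁰, (u¹¹)⁶ = u⁶, (u¹¹)⁷ = u², (u¹¹)⁸ = u¹³, (u¹¹)⁹ = u⁹, (u¹¹)¹⁰ = u⁵, (u¹¹)¹¹ = u, (u¹¹)¹² = u¹², (u¹¹)¹³ = u⁸, (u¹¹)¹⁴ = u⁴, (u¹¹)¹⁵ = e.
The smallest positive k with (u¹¹)ᵏ = e is 15.

Answer: 15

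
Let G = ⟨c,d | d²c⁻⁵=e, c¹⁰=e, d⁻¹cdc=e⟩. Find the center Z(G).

An element z ∈ Z(G) iff z commutes with every generator.
For example c⁵ is central: (c⁵)·c = c⁶ = c·(c⁵); (c⁵)·d = d⁻¹ = d·(c⁵).
Whereas c ∉ Z(G) since c·d = cd ≠ c⁴d⁻¹ = d·c.
Checking each of the 20 elements this way gives Z(G) = {e, c⁵}, of order 2.

Answer: {e, c⁵}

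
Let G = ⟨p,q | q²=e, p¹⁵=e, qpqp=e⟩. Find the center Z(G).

An element z ∈ Z(G) iff z commutes with every generator.
For example e is central: e·p = p = p·e; e·q = q = q·e.
Whereas p ∉ Z(G) since p·q = pq ≠ p¹⁴q = q·p.
Checking each of the 30 elements this way gives Z(G) = {e}, of order 1.

Answer: {e}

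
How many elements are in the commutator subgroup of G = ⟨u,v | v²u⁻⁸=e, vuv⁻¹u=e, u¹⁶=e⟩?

G' = [G, G] is generated by all commutators. The generator-pair commutators are: [u, v] = u².
The subgroup they normally generate is {e, u², u⁴, u⁶, u⁸, u¹⁰, u¹², u¹⁴}, of order 8.
Check: |G/G'| = 32/8 = 4 is the order of the abelianisation.

Answer: 8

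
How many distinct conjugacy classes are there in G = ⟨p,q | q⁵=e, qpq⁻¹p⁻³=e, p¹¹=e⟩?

The conjugacy classes (representative and size) are:
  [e] (size 1), [p³] (size 5), [p⁶] (size 5), [p⁷q] (size 11), [p⁹q²] (size 11), [p⁷q³] (size 11), [p⁷q⁴] (size 11).
Class equation: 1 + 5 + 5 + 11 + 11 + 11 + 11 = 55 = |G|. So G has 7 conjugacy classes.

Answer: 7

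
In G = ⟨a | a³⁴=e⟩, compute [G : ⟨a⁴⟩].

First find ord(a⁴) by computing successive powers:
  (a⁴)¹ = a⁴, (a⁴)² = a⁸, (a⁴)³ = a¹², (a⁴)⁴ = a¹⁶, (a⁴)⁵ = a²⁰, (a⁴)⁶ = a²⁴, (a⁴)⁷ = a²⁸, (a⁴)⁸ = a³², (a⁴)⁹ = a², (a⁴)¹⁰ = a⁶, (a⁴)¹¹ = a¹⁰, (a⁴)¹² = a¹⁴, (a⁴)¹³ = a¹⁸, (a⁴)¹⁴ = a²², (a⁴)¹⁵ = a²⁶, (a⁴)¹⁶ = a³⁰, (a⁴)¹⁷ = e.
So |⟨a⁴⟩| = ord(a⁴) = 17. With |G| = 34, by Lagrange [G : ⟨a⁴⟩] = 34/17 = 2.

Answer: 2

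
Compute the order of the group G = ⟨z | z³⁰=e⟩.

G is generated by a single element, so G is cyclic. The relator gives z³⁰ = e and no smaller power is forced to be e, so the 30 powers {e, z, z², z³, z⁴, z⁵, z⁶, z⁷, z⁸, z⁹, z²², z²³, z²¹, z²⁰, z²⁴, z²⁵, z²⁶, z²⁷, z²⁸, z²⁹, z¹², z¹³, z¹¹, z¹⁰, z¹⁴, z¹⁵, z¹⁶, z¹⁷, z¹⁸, z¹⁹} are distinct. Hence |G| = 30.

Answer: 30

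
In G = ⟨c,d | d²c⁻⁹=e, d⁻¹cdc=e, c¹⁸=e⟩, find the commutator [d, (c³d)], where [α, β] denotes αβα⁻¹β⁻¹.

[d, (c³d)] = d·(c³d)·d⁻¹·(c³d)⁻¹.
  d · (c³d) = c⁶
  (c⁶) · (d⁻¹) = c⁶d⁻¹
  (c⁶d⁻¹) · (c³d⁻¹) = c¹²

Answer: c¹²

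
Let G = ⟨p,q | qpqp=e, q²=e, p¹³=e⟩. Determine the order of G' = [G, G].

G' = [G, G] is generated by all commutators. The generator-pair commutators are: [p, q] = p².
The subgroup they normally generate is {e, p, p², p³, p⁴, p⁵, p⁶, p⁷, p⁸, p⁹, p¹⁰, p¹¹, p¹²}, of order 13.
Check: |G/G'| = 26/13 = 2 is the order of the abelianisation.

Answer: 13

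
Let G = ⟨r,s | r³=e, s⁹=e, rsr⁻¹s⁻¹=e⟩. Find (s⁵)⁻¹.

The order of (s⁵) is 9 (smallest k with (s⁵)ᵏ = e), so (s⁵)⁻¹ = (s⁵)⁸ = s⁴.
Check: (s⁵) · (s⁴) → (s⁵) · s⁴ = e, giving e as required.

Answer: s⁴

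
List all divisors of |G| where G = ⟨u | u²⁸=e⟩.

|G| = 28 = 2² · 7. By Lagrange's theorem the order of any subgroup divides 28; the divisors of 28 are 1, 2, 4, 7, 14, 28.

Answer: 1, 2, 4, 7, 14, 28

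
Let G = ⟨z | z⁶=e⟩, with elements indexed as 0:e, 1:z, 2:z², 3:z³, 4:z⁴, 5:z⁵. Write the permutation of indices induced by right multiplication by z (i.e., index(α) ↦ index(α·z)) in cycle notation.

(0 1 2 3 4 5)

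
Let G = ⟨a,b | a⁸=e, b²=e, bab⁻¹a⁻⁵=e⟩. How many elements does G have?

Enumerate words in the generators, reducing via the relations: the distinct elements are
  {a, b, e, ab, a², a³, a⁴, a⁵, a⁶, a⁷, a²b, a³b, a⁴b, a⁵b, a⁶b, a⁷b}.
No further products give new elements, so |G| = 16.

Answer: 16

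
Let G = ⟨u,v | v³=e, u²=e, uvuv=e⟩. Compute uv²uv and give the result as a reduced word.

Multiply left to right, reducing at each step:
  u · v² = uv²
  (uv²) · u = v
  v · v = v²

Answer: v²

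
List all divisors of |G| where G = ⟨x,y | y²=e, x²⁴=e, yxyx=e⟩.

|G| = 48 = 2⁴ · 3. By Lagrange's theorem the order of any subgroup divides 48; the divisors of 48 are 1, 2, 3, 4, 6, 8, 12, 16, 24, 48.

Answer: 1, 2, 3, 4, 6, 8, 12, 16, 24, 48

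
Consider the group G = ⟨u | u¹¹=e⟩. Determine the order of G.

G is generated by a single element, so G is cyclic. The relator gives u¹¹ = e and no smaller power is forced to be e, so the 11 powers {e, u, u², u³, u⁴, u⁵, u⁶, u⁷, u⁸, u⁹, u¹⁰} are distinct. Hence |G| = 11.

Answer: 11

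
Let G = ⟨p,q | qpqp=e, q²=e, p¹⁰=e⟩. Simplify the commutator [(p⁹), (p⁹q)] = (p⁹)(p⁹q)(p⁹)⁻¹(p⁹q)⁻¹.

[(p⁹), (p⁹q)] = (p⁹)·(p⁹q)·(p⁹)⁻¹·(p⁹q)⁻¹.
  (p⁹) · (p⁹q) = p⁸q
  (p⁸q) · p = p⁷q
  (p⁷q) · (p⁹q) = p⁸

Answer: p⁸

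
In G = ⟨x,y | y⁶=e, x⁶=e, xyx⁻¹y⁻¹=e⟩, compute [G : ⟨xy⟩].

First find ord(xy) by computing successive powers:
  (xy)¹ = xy, (xy)² = x²y², (xy)³ = x³y³, (xy)⁴ = x⁴y⁴, (xy)⁵ = x⁵y⁵, (xy)⁶ = e.
So |⟨xy⟩| = ord(xy) = 6. With |G| = 36, by Lagrange [G : ⟨xy⟩] = 36/6 = 6.

Answer: 6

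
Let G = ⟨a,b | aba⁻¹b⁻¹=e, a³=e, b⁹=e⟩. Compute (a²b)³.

Compute successive powers of (a²b), reducing at each step:
  (a²b)²: (a²b) · a² = ab;   (ab) · b = ab²
  (a²b)³: (ab²) · a² = b²;   (b²) · b = b³

Answer: b³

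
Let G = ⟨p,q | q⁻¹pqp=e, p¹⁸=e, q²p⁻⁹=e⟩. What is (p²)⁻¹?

The order of (p²) is 9 (smallest k with (p²)ᵏ = e), so (p²)⁻¹ = (p²)⁸ = p¹⁶.
Check: (p²) · (p¹⁶) → (p²) · p¹⁶ = e, giving e as required.

Answer: p¹⁶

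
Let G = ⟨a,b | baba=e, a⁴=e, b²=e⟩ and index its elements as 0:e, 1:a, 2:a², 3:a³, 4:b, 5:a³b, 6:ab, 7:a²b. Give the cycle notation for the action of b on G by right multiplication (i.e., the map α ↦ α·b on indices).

(0 4)(1 6)(2 7)(3 5)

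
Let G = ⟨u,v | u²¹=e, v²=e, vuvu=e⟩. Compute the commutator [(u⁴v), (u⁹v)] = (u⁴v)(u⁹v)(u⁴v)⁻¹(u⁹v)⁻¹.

[(u⁴v), (u⁹v)] = (u⁴v)·(u⁹v)·(u⁴v)⁻¹·(u⁹v)⁻¹.
  (u⁴v) · (u⁹v) = u¹⁶
  (u¹⁶) · (u⁴v) = u²⁰v
  (u²⁰v) · (u⁹v) = u¹¹

Answer: u¹¹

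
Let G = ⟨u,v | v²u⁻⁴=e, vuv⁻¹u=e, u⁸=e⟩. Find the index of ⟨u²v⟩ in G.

First find ord(u²v) by computing successive powers:
  (u²v)¹ = u²v, (u²v)² = u⁴, (u²v)³ = u²v⁻¹, (u²v)⁴ = e.
So |⟨u²v⟩| = ord(u²v) = 4. With |G| = 16, by Lagrange [G : ⟨u²v⟩] = 16/4 = 4.

Answer: 4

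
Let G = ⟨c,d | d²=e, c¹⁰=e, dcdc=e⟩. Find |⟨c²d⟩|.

|⟨c²d⟩| equals the order of c²d. Compute successive powers until reaching e:
  (c²d)¹ = c²d, (c²d)² = e.
The smallest positive k with (c²d)ᵏ = e is 2, so |⟨c²d⟩| = 2.

Answer: 2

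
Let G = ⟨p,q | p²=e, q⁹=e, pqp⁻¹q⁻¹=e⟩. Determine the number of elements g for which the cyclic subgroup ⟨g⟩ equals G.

G is cyclic of order 18. An element generates G iff its order is 18, and a cyclic group of order 18 has exactly φ(18) = 6 such elements.

Answer: 6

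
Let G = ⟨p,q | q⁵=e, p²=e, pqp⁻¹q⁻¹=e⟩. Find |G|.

Enumerate words in the generators, reducing via the relations: the distinct elements are
  {e, p, q, pq, q², q³, q⁴, pq², pq³, pq⁴}.
No further products give new elements, so |G| = 10.

Answer: 10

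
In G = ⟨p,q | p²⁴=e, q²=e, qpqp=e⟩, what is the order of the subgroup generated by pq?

|⟨pq⟩| equals the order of pq. Compute successive powers until reaching e:
  (pq)¹ = pq, (pq)² = e.
The smallest positive k with (pq)ᵏ = e is 2, so |⟨pq⟩| = 2.

Answer: 2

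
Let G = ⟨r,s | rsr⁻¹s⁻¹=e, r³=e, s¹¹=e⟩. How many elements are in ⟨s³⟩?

|⟨s³⟩| equals the order of s³. Compute successive powers until reaching e:
  (s³)¹ = s³, (s³)² = s⁶, (s³)³ = s⁹, (s³)⁴ = s, (s³)⁵ = s⁴, (s³)⁶ = s⁷, (s³)⁷ = s¹⁰, (s³)⁸ = s², (s³)⁹ = s⁵, (s³)¹⁰ = s⁸, (s³)¹¹ = e.
The smallest positive k with (s³)ᵏ = e is 11, so |⟨s³⟩| = 11.

Answer: 11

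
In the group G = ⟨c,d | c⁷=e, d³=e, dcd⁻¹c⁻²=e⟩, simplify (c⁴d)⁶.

Compute successive powers of (c⁴d), reducing at each step:
  (c⁴d)²: (c⁴d) · c⁴ = c⁵d;   (c⁵d) · d = c⁵d²
  (c⁴d)³: (c⁵d²) · c⁴ = d²;   (d²) · d = e
  (c⁴d)⁴: e · c⁴ = c⁴;   (c⁴) · d = c⁴d
  (c⁴d)⁵: (c⁴d) · c⁴ = c⁵d;   (c⁵d) · d = c⁵d²
  (c⁴d)⁶: (c⁵d²) · c⁴ = d²;   (d²) · d = e

Answer: e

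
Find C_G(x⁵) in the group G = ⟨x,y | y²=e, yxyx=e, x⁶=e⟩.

⟨x⁵⟩ ⊆ C_G(x⁵) since powers of x⁵ commute with x⁵; so |C_G(x⁵)| ≥ |⟨x⁵⟩| = 6.
By orbit–stabilizer, |C_G(x⁵)| = |G| / |conj. class of x⁵| = 12 / 2 = 6.
The 6 elements commuting with x⁵ are {e, x, x², x³, x⁴, x⁵}.

Answer: {e, x, x², x³, x⁴, x⁵}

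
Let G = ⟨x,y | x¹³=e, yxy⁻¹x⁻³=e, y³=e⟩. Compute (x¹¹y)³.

Compute successive powers of (x¹¹y), reducing at each step:
  (x¹¹y)²: (x¹¹y) · x¹¹ = x⁵y;   (x⁵y) · y = x⁵y²
  (x¹¹y)³: (x⁵y²) · x¹¹ = y²;   (y²) · y = e

Answer: e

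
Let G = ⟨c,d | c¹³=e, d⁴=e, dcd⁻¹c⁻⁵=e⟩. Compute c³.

Compute successive powers of c, reducing at each step:
  c²: c · c = c²
  c³: (c²) · c = c³

Answer: c³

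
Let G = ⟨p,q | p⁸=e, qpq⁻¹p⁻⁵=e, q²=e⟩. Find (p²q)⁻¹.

The order of (p²q) is 4 (smallest k with (p²q)ᵏ = e), so (p²q)⁻¹ = (p²q)³ = p⁶q.
Check: (p²q) · (p⁶q) → (p²q) · p⁶ = q;   q · q = e, giving e as required.

Answer: p⁶q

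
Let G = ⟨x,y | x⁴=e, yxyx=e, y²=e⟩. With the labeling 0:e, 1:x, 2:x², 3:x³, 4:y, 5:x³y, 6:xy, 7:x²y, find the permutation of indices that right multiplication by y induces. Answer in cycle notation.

(0 4)(1 6)(2 7)(3 5)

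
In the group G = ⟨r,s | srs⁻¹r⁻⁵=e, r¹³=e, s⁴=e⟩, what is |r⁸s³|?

Compute successive powers until reaching e:
  (r⁸s³)¹ = r⁸s³, (r⁸s³)² = r⁷s², (r⁸s³)³ = r¹²s, (r⁸s³)⁴ = e.
The smallest positive k with (r⁸s³)ᵏ = e is 4.

Answer: 4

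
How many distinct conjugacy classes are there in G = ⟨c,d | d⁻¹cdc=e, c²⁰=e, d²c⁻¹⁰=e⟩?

The conjugacy classes (representative and size) are:
  [e] (size 1), [c] (size 2), [c²] (size 2), [c³] (size 2), [c⁴] (size 2), [c⁵] (size 2), [c¹⁴] (size 2), [c⁷] (size 2), [c⁸] (size 2), [c¹¹] (size 2), [c¹⁰] (size 1), [c²d⁻¹] (size 10), [c⁹d] (size 10).
Class equation: 1 + 2 + 2 + 2 + 2 + 2 + 2 + 2 + 2 + 2 + 1 + 10 + 10 = 40 = |G|. So G has 13 conjugacy classes.

Answer: 13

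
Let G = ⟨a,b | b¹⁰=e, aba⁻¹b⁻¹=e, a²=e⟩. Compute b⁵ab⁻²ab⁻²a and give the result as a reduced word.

Multiply left to right, reducing at each step:
  (b⁵) · a = ab⁵
  (ab⁵) · b⁻² = ab³
  (ab³) · a = b³
  (b³) · b⁻² = b
  b · a = ab

Answer: ab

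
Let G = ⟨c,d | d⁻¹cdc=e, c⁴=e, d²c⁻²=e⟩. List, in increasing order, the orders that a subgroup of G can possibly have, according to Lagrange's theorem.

|G| = 8 = 2³. By Lagrange's theorem the order of any subgroup divides 8; the divisors of 8 are 1, 2, 4, 8.

Answer: 1, 2, 4, 8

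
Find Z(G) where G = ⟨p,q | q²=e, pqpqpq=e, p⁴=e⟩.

An element z ∈ Z(G) iff z commutes with every generator.
For example e is central: e·p = p = p·e; e·q = q = q·e.
Whereas p ∉ Z(G) since p·q = pq ≠ qp = q·p.
Checking each of the 24 elements this way gives Z(G) = {e}, of order 1.

Answer: {e}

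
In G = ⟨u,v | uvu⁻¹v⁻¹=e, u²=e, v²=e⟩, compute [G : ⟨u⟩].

First find ord(u) by computing successive powers:
  u¹ = u, u² = e.
So |⟨u⟩| = ord(u) = 2. With |G| = 4, by Lagrange [G : ⟨u⟩] = 4/2 = 2.

Answer: 2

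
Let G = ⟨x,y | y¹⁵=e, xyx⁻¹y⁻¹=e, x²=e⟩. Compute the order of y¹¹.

Compute successive powers until reaching e:
  (y¹¹)¹ = y¹¹, (y¹¹)² = y⁷, (y¹¹)³ = y³, (y¹¹)⁴ = y¹⁴, (y¹¹)⁵ = y¹⁰, (y¹¹)⁶ = y⁶, (y¹¹)⁷ = y², (y¹¹)⁸ = y¹³, (y¹¹)⁹ = y⁹, (y¹¹)¹⁰ = y⁵, (y¹¹)¹¹ = y, (y¹¹)¹² = y¹², (y¹¹)¹³ = y⁸, (y¹¹)¹⁴ = y⁴, (y¹¹)¹⁵ = e.
The smallest positive k with (y¹¹)ᵏ = e is 15.

Answer: 15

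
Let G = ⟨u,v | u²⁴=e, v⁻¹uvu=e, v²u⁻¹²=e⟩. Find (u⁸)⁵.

Compute successive powers of (u⁸), reducing at each step:
  (u⁸)²: (u⁸) · u⁸ = u¹⁶
  (u⁸)³: (u¹⁶) · u⁸ = e
  (u⁸)⁴: e · u⁸ = u⁸
  (u⁸)⁵: (u⁸) · u⁸ = u¹⁶

Answer: u¹⁶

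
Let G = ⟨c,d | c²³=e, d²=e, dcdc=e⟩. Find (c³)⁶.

Compute successive powers of (c³), reducing at each step:
  (c³)²: (c³) · c³ = c⁶
  (c³)³: (c⁶) · c³ = c⁹
  (c³)⁴: (c⁹) · c³ = c¹²
  (c³)⁵: (c¹²) · c³ = c¹⁵
  (c³)⁶: (c¹⁵) · c³ = c¹⁸

Answer: c¹⁸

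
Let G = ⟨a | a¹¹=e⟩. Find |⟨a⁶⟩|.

|⟨a⁶⟩| equals the order of a⁶. Compute successive powers until reaching e:
  (a⁶)¹ = a⁶, (a⁶)² = a, (a⁶)³ = a⁷, (a⁶)⁴ = a², (a⁶)⁵ = a⁸, (a⁶)⁶ = a³, (a⁶)⁷ = a⁹, (a⁶)⁸ = a⁴, (a⁶)⁹ = a¹⁰, (a⁶)¹⁰ = a⁵, (a⁶)¹¹ = e.
The smallest positive k with (a⁶)ᵏ = e is 11, so |⟨a⁶⟩| = 11.

Answer: 11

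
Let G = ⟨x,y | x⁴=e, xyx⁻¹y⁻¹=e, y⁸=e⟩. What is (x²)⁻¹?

The order of (x²) is 2 (smallest k with (x²)ᵏ = e), so (x²)⁻¹ = (x²)¹ = x².
Check: (x²) · (x²) → (x²) · x² = e, giving e as required.

Answer: x²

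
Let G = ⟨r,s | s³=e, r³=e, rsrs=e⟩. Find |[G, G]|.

G' = [G, G] is generated by all commutators. The generator-pair commutators are: [r, s] = rs²r.
The subgroup they normally generate is {e, rs, r²s², rs²r}, of order 4.
Check: |G/G'| = 12/4 = 3 is the order of the abelianisation.

Answer: 4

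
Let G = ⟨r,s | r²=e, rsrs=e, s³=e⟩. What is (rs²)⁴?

Compute successive powers of (rs²), reducing at each step:
  (rs²)²: (rs²) · r = s;   s · s² = e
  (rs²)³: e · r = r;   r · s² = rs²
  (rs²)⁴: (rs²) · r = s;   s · s² = e

Answer: e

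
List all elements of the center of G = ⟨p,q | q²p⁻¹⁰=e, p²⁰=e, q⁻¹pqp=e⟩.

An element z ∈ Z(G) iff z commutes with every generator.
For example p¹⁰ is central: (p¹⁰)·p = p¹¹ = p·(p¹⁰); (p¹⁰)·q = q⁻¹ = q·(p¹⁰).
Whereas p ∉ Z(G) since p·q = pq ≠ p⁹q⁻¹ = q·p.
Checking each of the 40 elements this way gives Z(G) = {e, p¹⁰}, of order 2.

Answer: {e, p¹⁰}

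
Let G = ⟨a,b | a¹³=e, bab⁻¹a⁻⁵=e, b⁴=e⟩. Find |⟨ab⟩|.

|⟨ab⟩| equals the order of ab. Compute successive powers until reaching e:
  (ab)¹ = ab, (ab)² = a⁶b², (ab)³ = a⁵b³, (ab)⁴ = e.
The smallest positive k with (ab)ᵏ = e is 4, so |⟨ab⟩| = 4.

Answer: 4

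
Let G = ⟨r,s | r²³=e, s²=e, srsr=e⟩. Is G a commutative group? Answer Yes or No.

r·s = rs but s·r = r²²s, so r·s ≠ s·r and G is not abelian.

Answer: No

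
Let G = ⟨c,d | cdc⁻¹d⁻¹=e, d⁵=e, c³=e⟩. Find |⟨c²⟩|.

|⟨c²⟩| equals the order of c². Compute successive powers until reaching e:
  (c²)¹ = c², (c²)² = c, (c²)³ = e.
The smallest positive k with (c²)ᵏ = e is 3, so |⟨c²⟩| = 3.

Answer: 3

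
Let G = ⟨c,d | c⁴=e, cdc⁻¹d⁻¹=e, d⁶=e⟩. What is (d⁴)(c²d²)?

Compute (d⁴) · (c²d²) by multiplying left to right and reducing via the relations at each step:
  (d⁴) · c² = c²d⁴
  (c²d⁴) · d² = c²

Answer: c²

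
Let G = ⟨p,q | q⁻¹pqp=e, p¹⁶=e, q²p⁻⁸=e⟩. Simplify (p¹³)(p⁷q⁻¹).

Compute (p¹³) · (p⁷q⁻¹) by multiplying left to right and reducing via the relations at each step:
  (p¹³) · p⁷ = p⁴
  (p⁴) · q⁻¹ = p⁴q⁻¹

Answer: p⁴q⁻¹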